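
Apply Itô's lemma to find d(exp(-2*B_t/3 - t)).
d(exp(-2*B_t/3 - t)) = (-7*exp(-2*B_t/3 - t)/9) dt + (-2*exp(-2*B_t/3 - t)/3) dB_t

Itô's formula for f(t, x): d f(t, B_t) = (f_t + (1/2) f_xx) dt + f_x dB_t. Compute partials of f(t, x) = exp(-t - 2*x/3):
  f_t(t,x)  = -exp(-t - 2*x/3)
  f_x(t,x)  = -2*exp(-t - 2*x/3)/3
  f_xx(t,x) = 4*exp(-t - 2*x/3)/9
Assemble drift = f_t + (1/2) f_xx = -7*exp(-t - 2*x/3)/9 and diffusion = f_x = -2*exp(-t - 2*x/3)/3. Substituting x = B_t:
  d(exp(-2*B_t/3 - t)) = (-7*exp(-2*B_t/3 - t)/9) dt + (-2*exp(-2*B_t/3 - t)/3) dB_t.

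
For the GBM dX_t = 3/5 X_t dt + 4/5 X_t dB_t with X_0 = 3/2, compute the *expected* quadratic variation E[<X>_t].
E[<X>_t] = 18*exp(46*t/25)/23 - 18/23

<X>_t = int_0^t ((4/5) * X_s)^2 ds. Taking expectation inside the integral: E[<X>_t] = (4/5)^2 * int_0^t E[X_s^2] ds. For GBM, E[X_s^2] = x_0^2 * exp((2 mu + sigma^2) s). Integrating:
  E[<X>_t] = (4/5)^2 * (3/2)^2 * (exp((2*(3/5) + (4/5)^2) t) - 1) / (2*(3/5) + (4/5)^2)
           = (4/5)^2 * (3/2)^2 * (exp((46/25) t) - 1) / (46/25) = 18*exp(46*t/25)/23 - 18/23.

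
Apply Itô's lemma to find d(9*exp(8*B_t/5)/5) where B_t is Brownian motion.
d(9*exp(8*B_t/5)/5) = (288*exp(8*B_t/5)/125) dt + (72*exp(8*B_t/5)/25) dB_t

Itô's formula for f(B_t) gives d f(B_t) = f'(B_t) dB_t + (1/2) f''(B_t) dt. Compute derivatives of f(x) = 9*exp(8*x/5)/5:
  f'(x)  = 72*exp(8*x/5)/25
  f''(x) = 576*exp(8*x/5)/125
Substitute x = B_t and multiply the f'' term by 1/2:
  drift     = (1/2) * (576*exp(8*x/5)/125) evaluated at B_t = 288*exp(8*B_t/5)/125
  diffusion = (72*exp(8*x/5)/25) evaluated at B_t = 72*exp(8*B_t/5)/25
Therefore d(9*exp(8*B_t/5)/5) = (288*exp(8*B_t/5)/125) dt + (72*exp(8*B_t/5)/25) dB_t.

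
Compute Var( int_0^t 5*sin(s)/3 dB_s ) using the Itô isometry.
Var = 25*t/18 - 25*sin(2*t)/36

The Itô integral of a deterministic integrand f(s) has mean 0 because each increment f(s) * (B_{s+ds} - B_s) has mean 0. By the Itô isometry:
  Var( int_0^t f(s) dB_s ) = E[ (int_0^t f(s) dB_s)^2 ] = int_0^t f(s)^2 ds.
Here f(s) = 5*sin(s)/3, so f(s)^2 = 25*sin(s)^2/9. Integrate:
  int_0^t (25*sin(s)^2/9) ds = 25*t/18 - 25*sin(2*t)/36.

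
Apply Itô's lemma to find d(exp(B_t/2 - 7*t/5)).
d(exp(B_t/2 - 7*t/5)) = (-51*exp(B_t/2 - 7*t/5)/40) dt + (exp(B_t/2 - 7*t/5)/2) dB_t

Itô's formula for f(t, x): d f(t, B_t) = (f_t + (1/2) f_xx) dt + f_x dB_t. Compute partials of f(t, x) = exp(-7*t/5 + x/2):
  f_t(t,x)  = -7*exp(-7*t/5 + x/2)/5
  f_x(t,x)  = exp(-7*t/5 + x/2)/2
  f_xx(t,x) = exp(-7*t/5 + x/2)/4
Assemble drift = f_t + (1/2) f_xx = -51*exp(-7*t/5 + x/2)/40 and diffusion = f_x = exp(-7*t/5 + x/2)/2. Substituting x = B_t:
  d(exp(B_t/2 - 7*t/5)) = (-51*exp(B_t/2 - 7*t/5)/40) dt + (exp(B_t/2 - 7*t/5)/2) dB_t.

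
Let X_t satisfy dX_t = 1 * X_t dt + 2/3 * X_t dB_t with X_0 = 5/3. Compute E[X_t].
E[X_t] = 5*exp(t)/3

For GBM dX = mu X dt + sigma X dB with X_0 = x_0, apply Itô to Y = log X: dY = (mu - sigma^2/2) dt + sigma dB, so Y_t = log(x_0) + (mu - sigma^2/2) t + sigma B_t and hence X_t = x_0 * exp((mu - sigma^2/2) t + sigma B_t).
With mu = 1, sigma = 2/3, x_0 = 5/3, this gives:
  X_t = 5/3 * exp((7/9) * t + (2/3) * B_t).
Since sigma*B_t ~ Normal(0, sigma^2 t), E[exp(sigma*B_t)] = exp(sigma^2 t / 2); so E[X_t] = x_0 * exp((mu - sigma^2/2) t) * exp(sigma^2 t / 2) = x_0 * exp(mu t) = 5*exp(t)/3.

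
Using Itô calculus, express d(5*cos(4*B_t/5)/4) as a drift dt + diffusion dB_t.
d(5*cos(4*B_t/5)/4) = (-2*cos(4*B_t/5)/5) dt + (-sin(4*B_t/5)) dB_t

Itô's formula for f(B_t) gives d f(B_t) = f'(B_t) dB_t + (1/2) f''(B_t) dt. Compute derivatives of f(x) = 5*cos(4*x/5)/4:
  f'(x)  = -sin(4*x/5)
  f''(x) = -4*cos(4*x/5)/5
Substitute x = B_t and multiply the f'' term by 1/2:
  drift     = (1/2) * (-4*cos(4*x/5)/5) evaluated at B_t = -2*cos(4*B_t/5)/5
  diffusion = (-sin(4*x/5)) evaluated at B_t = -sin(4*B_t/5)
Therefore d(5*cos(4*B_t/5)/4) = (-2*cos(4*B_t/5)/5) dt + (-sin(4*B_t/5)) dB_t.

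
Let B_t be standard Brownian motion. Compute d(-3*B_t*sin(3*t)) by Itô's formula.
d(-3*B_t*sin(3*t)) = (-9*B_t*cos(3*t)) dt + (-3*sin(3*t)) dB_t

Itô's formula for f(t, x): d f(t, B_t) = (f_t + (1/2) f_xx) dt + f_x dB_t. Compute partials of f(t, x) = -3*x*sin(3*t):
  f_t(t,x)  = -9*x*cos(3*t)
  f_x(t,x)  = -3*sin(3*t)
  f_xx(t,x) = 0
Assemble drift = f_t + (1/2) f_xx = -9*x*cos(3*t) and diffusion = f_x = -3*sin(3*t). Substituting x = B_t:
  d(-3*B_t*sin(3*t)) = (-9*B_t*cos(3*t)) dt + (-3*sin(3*t)) dB_t.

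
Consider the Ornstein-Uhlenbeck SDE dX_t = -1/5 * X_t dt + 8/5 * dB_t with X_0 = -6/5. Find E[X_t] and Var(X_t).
E[X_t] = -6*exp(-t/5)/5; Var(X_t) = 32/5 - 32*exp(-2*t/5)/5

The OU SDE dX = -theta X dt + sigma dB admits the integrating factor exp(theta t): d(exp(theta t) X_t) = sigma exp(theta t) dB_t. Integrating from 0 to t:
  X_t = x_0 * exp(-theta t) + sigma * int_0^t exp(-theta (t-s)) dB_s.
The Itô integral has mean 0 and (by the Itô isometry) variance sigma^2 * int_0^t exp(-2 theta (t - s)) ds = sigma^2 * (1 - exp(-2 theta t)) / (2 theta).
With theta = 1/5, sigma = 8/5, x_0 = -6/5:
  E[X_t] = -6/5 * exp(-1/5 t) = -6*exp(-t/5)/5
  Var(X_t) = (8/5)^2 * (1 - exp(-2*1/5 t)) / (2 * 1/5) = 32/5 - 32*exp(-2*t/5)/5.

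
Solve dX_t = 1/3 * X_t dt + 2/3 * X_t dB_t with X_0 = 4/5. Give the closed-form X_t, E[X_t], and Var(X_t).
X_t = 4/5 * exp((1/9) t + (2/3) B_t); E[X_t] = 4*exp(t/3)/5; Var(X_t) = 16*(exp(4*t/9) - 1)*exp(2*t/3)/25

For GBM dX = mu X dt + sigma X dB with X_0 = x_0, apply Itô to Y = log X: dY = (mu - sigma^2/2) dt + sigma dB, so Y_t = log(x_0) + (mu - sigma^2/2) t + sigma B_t and hence X_t = x_0 * exp((mu - sigma^2/2) t + sigma B_t).
With mu = 1/3, sigma = 2/3, x_0 = 4/5, this gives:
  X_t = 4/5 * exp((1/9) * t + (2/3) * B_t).
Since sigma*B_t ~ Normal(0, sigma^2 t), E[exp(sigma*B_t)] = exp(sigma^2 t / 2); so E[X_t] = x_0 * exp((mu - sigma^2/2) t) * exp(sigma^2 t / 2) = x_0 * exp(mu t) = 4*exp(t/3)/5.
Var(X_t) = E[X_t^2] - (E[X_t])^2 = x_0^2 * exp(2 mu t) * (exp(sigma^2 t) - 1) = 16*(exp(4*t/9) - 1)*exp(2*t/3)/25.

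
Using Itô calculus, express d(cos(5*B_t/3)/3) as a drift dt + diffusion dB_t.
d(cos(5*B_t/3)/3) = (-25*cos(5*B_t/3)/54) dt + (-5*sin(5*B_t/3)/9) dB_t

Itô's formula for f(B_t) gives d f(B_t) = f'(B_t) dB_t + (1/2) f''(B_t) dt. Compute derivatives of f(x) = cos(5*x/3)/3:
  f'(x)  = -5*sin(5*x/3)/9
  f''(x) = -25*cos(5*x/3)/27
Substitute x = B_t and multiply the f'' term by 1/2:
  drift     = (1/2) * (-25*cos(5*x/3)/27) evaluated at B_t = -25*cos(5*B_t/3)/54
  diffusion = (-5*sin(5*x/3)/9) evaluated at B_t = -5*sin(5*B_t/3)/9
Therefore d(cos(5*B_t/3)/3) = (-25*cos(5*B_t/3)/54) dt + (-5*sin(5*B_t/3)/9) dB_t.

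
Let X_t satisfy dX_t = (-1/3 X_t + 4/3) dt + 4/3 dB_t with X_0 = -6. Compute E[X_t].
E[X_t] = 4 - 10*exp(-t/3)

Taking expectations and using E[dB_t] = 0, the mean m(t) = E[X_t] satisfies the ODE m'(t) = a m(t) + b with m(0) = x_0. With a = -1/3, b = 4/3, x_0 = -6, the solution is
  m(t) = x_0 * exp(a t) + (b/a) * (exp(a t) - 1)
       = (-6) * exp((-1/3) t) + ((4/3)/(-1/3)) * (exp((-1/3) t) - 1)
       = 4 - 10*exp(-t/3).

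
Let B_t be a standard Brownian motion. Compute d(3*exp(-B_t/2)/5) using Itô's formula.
d(3*exp(-B_t/2)/5) = (3*exp(-B_t/2)/40) dt + (-3*exp(-B_t/2)/10) dB_t

Itô's formula for f(B_t) gives d f(B_t) = f'(B_t) dB_t + (1/2) f''(B_t) dt. Compute derivatives of f(x) = 3*exp(-x/2)/5:
  f'(x)  = -3*exp(-x/2)/10
  f''(x) = 3*exp(-x/2)/20
Substitute x = B_t and multiply the f'' term by 1/2:
  drift     = (1/2) * (3*exp(-x/2)/20) evaluated at B_t = 3*exp(-B_t/2)/40
  diffusion = (-3*exp(-x/2)/10) evaluated at B_t = -3*exp(-B_t/2)/10
Therefore d(3*exp(-B_t/2)/5) = (3*exp(-B_t/2)/40) dt + (-3*exp(-B_t/2)/10) dB_t.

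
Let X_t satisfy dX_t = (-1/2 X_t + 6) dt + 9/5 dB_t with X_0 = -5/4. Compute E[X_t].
E[X_t] = 12 - 53*exp(-t/2)/4

Taking expectations and using E[dB_t] = 0, the mean m(t) = E[X_t] satisfies the ODE m'(t) = a m(t) + b with m(0) = x_0. With a = -1/2, b = 6, x_0 = -5/4, the solution is
  m(t) = x_0 * exp(a t) + (b/a) * (exp(a t) - 1)
       = (-5/4) * exp((-1/2) t) + (6/(-1/2)) * (exp((-1/2) t) - 1)
       = 12 - 53*exp(-t/2)/4.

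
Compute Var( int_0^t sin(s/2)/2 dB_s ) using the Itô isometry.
Var = t/8 - sin(t)/8

The Itô integral of a deterministic integrand f(s) has mean 0 because each increment f(s) * (B_{s+ds} - B_s) has mean 0. By the Itô isometry:
  Var( int_0^t f(s) dB_s ) = E[ (int_0^t f(s) dB_s)^2 ] = int_0^t f(s)^2 ds.
Here f(s) = sin(s/2)/2, so f(s)^2 = sin(s/2)^2/4. Integrate:
  int_0^t (sin(s/2)^2/4) ds = t/8 - sin(t)/8.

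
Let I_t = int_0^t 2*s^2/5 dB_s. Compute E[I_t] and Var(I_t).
E[I_t] = 0; Var(I_t) = 4*t^5/125

The Itô integral of a deterministic integrand f(s) has mean 0 because each increment f(s) * (B_{s+ds} - B_s) has mean 0. By the Itô isometry:
  Var( int_0^t f(s) dB_s ) = E[ (int_0^t f(s) dB_s)^2 ] = int_0^t f(s)^2 ds.
Here f(s) = 2*s^2/5, so f(s)^2 = 4*s^4/25. Integrate:
  int_0^t (4*s^4/25) ds = 4*t^5/125.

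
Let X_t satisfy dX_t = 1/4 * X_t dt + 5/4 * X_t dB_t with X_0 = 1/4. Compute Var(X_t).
Var(X_t) = (exp(25*t/16) - 1)*exp(t/2)/16

For GBM dX = mu X dt + sigma X dB with X_0 = x_0, apply Itô to Y = log X: dY = (mu - sigma^2/2) dt + sigma dB, so Y_t = log(x_0) + (mu - sigma^2/2) t + sigma B_t and hence X_t = x_0 * exp((mu - sigma^2/2) t + sigma B_t).
With mu = 1/4, sigma = 5/4, x_0 = 1/4, this gives:
  X_t = 1/4 * exp((-17/32) * t + (5/4) * B_t).
Since sigma*B_t ~ Normal(0, sigma^2 t), E[exp(sigma*B_t)] = exp(sigma^2 t / 2); so E[X_t] = x_0 * exp((mu - sigma^2/2) t) * exp(sigma^2 t / 2) = x_0 * exp(mu t) = exp(t/4)/4.
Var(X_t) = E[X_t^2] - (E[X_t])^2 = x_0^2 * exp(2 mu t) * (exp(sigma^2 t) - 1) = (exp(25*t/16) - 1)*exp(t/2)/16.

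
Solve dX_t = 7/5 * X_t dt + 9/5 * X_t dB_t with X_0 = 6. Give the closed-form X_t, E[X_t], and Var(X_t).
X_t = 6 * exp((-11/50) t + (9/5) B_t); E[X_t] = 6*exp(7*t/5); Var(X_t) = 36*(exp(81*t/25) - 1)*exp(14*t/5)

For GBM dX = mu X dt + sigma X dB with X_0 = x_0, apply Itô to Y = log X: dY = (mu - sigma^2/2) dt + sigma dB, so Y_t = log(x_0) + (mu - sigma^2/2) t + sigma B_t and hence X_t = x_0 * exp((mu - sigma^2/2) t + sigma B_t).
With mu = 7/5, sigma = 9/5, x_0 = 6, this gives:
  X_t = 6 * exp((-11/50) * t + (9/5) * B_t).
Since sigma*B_t ~ Normal(0, sigma^2 t), E[exp(sigma*B_t)] = exp(sigma^2 t / 2); so E[X_t] = x_0 * exp((mu - sigma^2/2) t) * exp(sigma^2 t / 2) = x_0 * exp(mu t) = 6*exp(7*t/5).
Var(X_t) = E[X_t^2] - (E[X_t])^2 = x_0^2 * exp(2 mu t) * (exp(sigma^2 t) - 1) = 36*(exp(81*t/25) - 1)*exp(14*t/5).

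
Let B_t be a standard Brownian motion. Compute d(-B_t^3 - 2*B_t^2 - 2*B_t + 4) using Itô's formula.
d(-B_t^3 - 2*B_t^2 - 2*B_t + 4) = (-3*B_t - 2) dt + (-3*B_t^2 - 4*B_t - 2) dB_t

Itô's formula for f(B_t) gives d f(B_t) = f'(B_t) dB_t + (1/2) f''(B_t) dt. Compute derivatives of f(x) = -x^3 - 2*x^2 - 2*x + 4:
  f'(x)  = -3*x^2 - 4*x - 2
  f''(x) = -6*x - 4
Substitute x = B_t and multiply the f'' term by 1/2:
  drift     = (1/2) * (-6*x - 4) evaluated at B_t = -3*B_t - 2
  diffusion = (-3*x^2 - 4*x - 2) evaluated at B_t = -3*B_t^2 - 4*B_t - 2
Therefore d(-B_t^3 - 2*B_t^2 - 2*B_t + 4) = (-3*B_t - 2) dt + (-3*B_t^2 - 4*B_t - 2) dB_t.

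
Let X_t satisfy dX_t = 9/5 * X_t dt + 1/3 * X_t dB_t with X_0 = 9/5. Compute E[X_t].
E[X_t] = 9*exp(9*t/5)/5

For GBM dX = mu X dt + sigma X dB with X_0 = x_0, apply Itô to Y = log X: dY = (mu - sigma^2/2) dt + sigma dB, so Y_t = log(x_0) + (mu - sigma^2/2) t + sigma B_t and hence X_t = x_0 * exp((mu - sigma^2/2) t + sigma B_t).
With mu = 9/5, sigma = 1/3, x_0 = 9/5, this gives:
  X_t = 9/5 * exp((157/90) * t + (1/3) * B_t).
Since sigma*B_t ~ Normal(0, sigma^2 t), E[exp(sigma*B_t)] = exp(sigma^2 t / 2); so E[X_t] = x_0 * exp((mu - sigma^2/2) t) * exp(sigma^2 t / 2) = x_0 * exp(mu t) = 9*exp(9*t/5)/5.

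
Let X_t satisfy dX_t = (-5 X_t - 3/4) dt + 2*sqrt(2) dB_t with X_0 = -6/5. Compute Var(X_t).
Var(X_t) = 4/5 - 4*exp(-10*t)/5

The variance V(t) = Var(X_t) satisfies V'(t) = 2 a V(t) + c^2 with V(0) = 0 (drift coefficient is linear in X, diffusion is constant). With a = -5, c = 2*sqrt(2), the solution is
  V(t) = (c^2 / (2 a)) * (exp(2 a t) - 1)
       = ((2*sqrt(2))^2 / (2*(-5))) * (exp((-10) t) - 1)
       = 4/5 - 4*exp(-10*t)/5.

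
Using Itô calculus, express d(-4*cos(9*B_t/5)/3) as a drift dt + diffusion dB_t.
d(-4*cos(9*B_t/5)/3) = (54*cos(9*B_t/5)/25) dt + (12*sin(9*B_t/5)/5) dB_t

Itô's formula for f(B_t) gives d f(B_t) = f'(B_t) dB_t + (1/2) f''(B_t) dt. Compute derivatives of f(x) = -4*cos(9*x/5)/3:
  f'(x)  = 12*sin(9*x/5)/5
  f''(x) = 108*cos(9*x/5)/25
Substitute x = B_t and multiply the f'' term by 1/2:
  drift     = (1/2) * (108*cos(9*x/5)/25) evaluated at B_t = 54*cos(9*B_t/5)/25
  diffusion = (12*sin(9*x/5)/5) evaluated at B_t = 12*sin(9*B_t/5)/5
Therefore d(-4*cos(9*B_t/5)/3) = (54*cos(9*B_t/5)/25) dt + (12*sin(9*B_t/5)/5) dB_t.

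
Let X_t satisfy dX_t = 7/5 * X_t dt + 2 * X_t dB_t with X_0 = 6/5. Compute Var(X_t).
Var(X_t) = 36*(exp(4*t) - 1)*exp(14*t/5)/25

For GBM dX = mu X dt + sigma X dB with X_0 = x_0, apply Itô to Y = log X: dY = (mu - sigma^2/2) dt + sigma dB, so Y_t = log(x_0) + (mu - sigma^2/2) t + sigma B_t and hence X_t = x_0 * exp((mu - sigma^2/2) t + sigma B_t).
With mu = 7/5, sigma = 2, x_0 = 6/5, this gives:
  X_t = 6/5 * exp((-3/5) * t + (2) * B_t).
Since sigma*B_t ~ Normal(0, sigma^2 t), E[exp(sigma*B_t)] = exp(sigma^2 t / 2); so E[X_t] = x_0 * exp((mu - sigma^2/2) t) * exp(sigma^2 t / 2) = x_0 * exp(mu t) = 6*exp(7*t/5)/5.
Var(X_t) = E[X_t^2] - (E[X_t])^2 = x_0^2 * exp(2 mu t) * (exp(sigma^2 t) - 1) = 36*(exp(4*t) - 1)*exp(14*t/5)/25.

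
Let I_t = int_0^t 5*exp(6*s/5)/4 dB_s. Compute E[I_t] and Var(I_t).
E[I_t] = 0; Var(I_t) = 125*exp(12*t/5)/192 - 125/192

The Itô integral of a deterministic integrand f(s) has mean 0 because each increment f(s) * (B_{s+ds} - B_s) has mean 0. By the Itô isometry:
  Var( int_0^t f(s) dB_s ) = E[ (int_0^t f(s) dB_s)^2 ] = int_0^t f(s)^2 ds.
Here f(s) = 5*exp(6*s/5)/4, so f(s)^2 = 25*exp(12*s/5)/16. Integrate:
  int_0^t (25*exp(12*s/5)/16) ds = 125*exp(12*t/5)/192 - 125/192.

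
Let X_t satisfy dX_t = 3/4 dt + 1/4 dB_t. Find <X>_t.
<X>_t = t/16

For an Itô process dX_t = a(t) dt + b(t) dB_t, the quadratic variation is <X>_t = int_0^t b(s)^2 ds (the drift term does not contribute). Here b(s) = 1/4, so
  b(s)^2 = 1/16.
Integrating from 0 to t:
  <X>_t = int_0^t (1/16) ds = t/16.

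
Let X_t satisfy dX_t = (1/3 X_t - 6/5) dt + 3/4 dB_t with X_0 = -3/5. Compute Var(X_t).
Var(X_t) = 27*exp(2*t/3)/32 - 27/32

The variance V(t) = Var(X_t) satisfies V'(t) = 2 a V(t) + c^2 with V(0) = 0 (drift coefficient is linear in X, diffusion is constant). With a = 1/3, c = 3/4, the solution is
  V(t) = (c^2 / (2 a)) * (exp(2 a t) - 1)
       = ((3/4)^2 / (2*(1/3))) * (exp((2/3) t) - 1)
       = 27*exp(2*t/3)/32 - 27/32.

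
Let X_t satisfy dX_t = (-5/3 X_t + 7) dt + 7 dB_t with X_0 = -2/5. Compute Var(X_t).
Var(X_t) = 147/10 - 147*exp(-10*t/3)/10

The variance V(t) = Var(X_t) satisfies V'(t) = 2 a V(t) + c^2 with V(0) = 0 (drift coefficient is linear in X, diffusion is constant). With a = -5/3, c = 7, the solution is
  V(t) = (c^2 / (2 a)) * (exp(2 a t) - 1)
       = (7^2 / (2*(-5/3))) * (exp((-10/3) t) - 1)
       = 147/10 - 147*exp(-10*t/3)/10.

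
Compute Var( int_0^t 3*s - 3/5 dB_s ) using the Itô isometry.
Var = 3*t*(25*t^2 - 15*t + 3)/25

The Itô integral of a deterministic integrand f(s) has mean 0 because each increment f(s) * (B_{s+ds} - B_s) has mean 0. By the Itô isometry:
  Var( int_0^t f(s) dB_s ) = E[ (int_0^t f(s) dB_s)^2 ] = int_0^t f(s)^2 ds.
Here f(s) = 3*s - 3/5, so f(s)^2 = 9*(5*s - 1)^2/25. Integrate:
  int_0^t (9*(5*s - 1)^2/25) ds = 3*t*(25*t^2 - 15*t + 3)/25.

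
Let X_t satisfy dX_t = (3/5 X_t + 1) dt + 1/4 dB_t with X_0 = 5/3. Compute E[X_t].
E[X_t] = 10*exp(3*t/5)/3 - 5/3

Taking expectations and using E[dB_t] = 0, the mean m(t) = E[X_t] satisfies the ODE m'(t) = a m(t) + b with m(0) = x_0. With a = 3/5, b = 1, x_0 = 5/3, the solution is
  m(t) = x_0 * exp(a t) + (b/a) * (exp(a t) - 1)
       = (5/3) * exp((3/5) t) + (1/(3/5)) * (exp((3/5) t) - 1)
       = 10*exp(3*t/5)/3 - 5/3.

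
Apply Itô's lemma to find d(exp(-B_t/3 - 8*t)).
d(exp(-B_t/3 - 8*t)) = (-143*exp(-B_t/3 - 8*t)/18) dt + (-exp(-B_t/3 - 8*t)/3) dB_t

Itô's formula for f(t, x): d f(t, B_t) = (f_t + (1/2) f_xx) dt + f_x dB_t. Compute partials of f(t, x) = exp(-8*t - x/3):
  f_t(t,x)  = -8*exp(-8*t - x/3)
  f_x(t,x)  = -exp(-8*t - x/3)/3
  f_xx(t,x) = exp(-8*t - x/3)/9
Assemble drift = f_t + (1/2) f_xx = -143*exp(-8*t - x/3)/18 and diffusion = f_x = -exp(-8*t - x/3)/3. Substituting x = B_t:
  d(exp(-B_t/3 - 8*t)) = (-143*exp(-B_t/3 - 8*t)/18) dt + (-exp(-B_t/3 - 8*t)/3) dB_t.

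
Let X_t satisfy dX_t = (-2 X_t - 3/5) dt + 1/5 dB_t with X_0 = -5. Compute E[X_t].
E[X_t] = -3/10 - 47*exp(-2*t)/10

Taking expectations and using E[dB_t] = 0, the mean m(t) = E[X_t] satisfies the ODE m'(t) = a m(t) + b with m(0) = x_0. With a = -2, b = -3/5, x_0 = -5, the solution is
  m(t) = x_0 * exp(a t) + (b/a) * (exp(a t) - 1)
       = (-5) * exp((-2) t) + ((-3/5)/(-2)) * (exp((-2) t) - 1)
       = -3/10 - 47*exp(-2*t)/10.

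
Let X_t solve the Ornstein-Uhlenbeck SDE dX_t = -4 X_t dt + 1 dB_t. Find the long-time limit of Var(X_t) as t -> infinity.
lim Var(X_t) = 1/8

The OU SDE dX = -theta X dt + sigma dB admits the integrating factor exp(theta t): d(exp(theta t) X_t) = sigma exp(theta t) dB_t. Integrating from 0 to t gives X_t = x_0 * exp(-theta t) + sigma * int_0^t exp(-theta (t-s)) dB_s for any initial x_0. The Itô integral has variance (by the Itô isometry) sigma^2 * int_0^t exp(-2 theta (t - s)) ds = sigma^2 * (1 - exp(-2 theta t)) / (2 theta), independent of x_0.
With theta = 4, sigma = 1:
  Var(X_t) = (1)^2 * (1 - exp(-2*4 t)) / (2 * 4) = 1/8 - exp(-8*t)/8.
As t -> infinity, exp(-2*4 t) -> 0, so the stationary variance is sigma^2 / (2 theta) = 1/8.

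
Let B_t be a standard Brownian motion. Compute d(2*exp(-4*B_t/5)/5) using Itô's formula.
d(2*exp(-4*B_t/5)/5) = (16*exp(-4*B_t/5)/125) dt + (-8*exp(-4*B_t/5)/25) dB_t

Itô's formula for f(B_t) gives d f(B_t) = f'(B_t) dB_t + (1/2) f''(B_t) dt. Compute derivatives of f(x) = 2*exp(-4*x/5)/5:
  f'(x)  = -8*exp(-4*x/5)/25
  f''(x) = 32*exp(-4*x/5)/125
Substitute x = B_t and multiply the f'' term by 1/2:
  drift     = (1/2) * (32*exp(-4*x/5)/125) evaluated at B_t = 16*exp(-4*B_t/5)/125
  diffusion = (-8*exp(-4*x/5)/25) evaluated at B_t = -8*exp(-4*B_t/5)/25
Therefore d(2*exp(-4*B_t/5)/5) = (16*exp(-4*B_t/5)/125) dt + (-8*exp(-4*B_t/5)/25) dB_t.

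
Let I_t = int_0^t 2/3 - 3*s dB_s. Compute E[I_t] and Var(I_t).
E[I_t] = 0; Var(I_t) = t*(27*t^2 - 18*t + 4)/9

The Itô integral of a deterministic integrand f(s) has mean 0 because each increment f(s) * (B_{s+ds} - B_s) has mean 0. By the Itô isometry:
  Var( int_0^t f(s) dB_s ) = E[ (int_0^t f(s) dB_s)^2 ] = int_0^t f(s)^2 ds.
Here f(s) = 2/3 - 3*s, so f(s)^2 = (9*s - 2)^2/9. Integrate:
  int_0^t ((9*s - 2)^2/9) ds = t*(27*t^2 - 18*t + 4)/9.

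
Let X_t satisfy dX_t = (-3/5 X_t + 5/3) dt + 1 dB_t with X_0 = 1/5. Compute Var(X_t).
Var(X_t) = 5/6 - 5*exp(-6*t/5)/6

The variance V(t) = Var(X_t) satisfies V'(t) = 2 a V(t) + c^2 with V(0) = 0 (drift coefficient is linear in X, diffusion is constant). With a = -3/5, c = 1, the solution is
  V(t) = (c^2 / (2 a)) * (exp(2 a t) - 1)
       = (1^2 / (2*(-3/5))) * (exp((-6/5) t) - 1)
       = 5/6 - 5*exp(-6*t/5)/6.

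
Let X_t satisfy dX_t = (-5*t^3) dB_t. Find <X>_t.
<X>_t = 25*t^7/7

For an Itô process dX_t = a(t) dt + b(t) dB_t, the quadratic variation is <X>_t = int_0^t b(s)^2 ds (the drift term does not contribute). Here b(s) = -5*s^3, so
  b(s)^2 = 25*s^6.
Integrating from 0 to t:
  <X>_t = int_0^t (25*s^6) ds = 25*t^7/7.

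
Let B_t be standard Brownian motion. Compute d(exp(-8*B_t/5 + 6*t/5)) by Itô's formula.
d(exp(-8*B_t/5 + 6*t/5)) = (62*exp(-8*B_t/5 + 6*t/5)/25) dt + (-8*exp(-8*B_t/5 + 6*t/5)/5) dB_t

Itô's formula for f(t, x): d f(t, B_t) = (f_t + (1/2) f_xx) dt + f_x dB_t. Compute partials of f(t, x) = exp(6*t/5 - 8*x/5):
  f_t(t,x)  = 6*exp(6*t/5 - 8*x/5)/5
  f_x(t,x)  = -8*exp(6*t/5 - 8*x/5)/5
  f_xx(t,x) = 64*exp(6*t/5 - 8*x/5)/25
Assemble drift = f_t + (1/2) f_xx = 62*exp(6*t/5 - 8*x/5)/25 and diffusion = f_x = -8*exp(6*t/5 - 8*x/5)/5. Substituting x = B_t:
  d(exp(-8*B_t/5 + 6*t/5)) = (62*exp(-8*B_t/5 + 6*t/5)/25) dt + (-8*exp(-8*B_t/5 + 6*t/5)/5) dB_t.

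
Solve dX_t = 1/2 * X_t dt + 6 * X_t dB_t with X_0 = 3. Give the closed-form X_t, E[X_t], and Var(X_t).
X_t = 3 * exp((-35/2) t + (6) B_t); E[X_t] = 3*exp(t/2); Var(X_t) = 9*(exp(36*t) - 1)*exp(t)

For GBM dX = mu X dt + sigma X dB with X_0 = x_0, apply Itô to Y = log X: dY = (mu - sigma^2/2) dt + sigma dB, so Y_t = log(x_0) + (mu - sigma^2/2) t + sigma B_t and hence X_t = x_0 * exp((mu - sigma^2/2) t + sigma B_t).
With mu = 1/2, sigma = 6, x_0 = 3, this gives:
  X_t = 3 * exp((-35/2) * t + (6) * B_t).
Since sigma*B_t ~ Normal(0, sigma^2 t), E[exp(sigma*B_t)] = exp(sigma^2 t / 2); so E[X_t] = x_0 * exp((mu - sigma^2/2) t) * exp(sigma^2 t / 2) = x_0 * exp(mu t) = 3*exp(t/2).
Var(X_t) = E[X_t^2] - (E[X_t])^2 = x_0^2 * exp(2 mu t) * (exp(sigma^2 t) - 1) = 9*(exp(36*t) - 1)*exp(t).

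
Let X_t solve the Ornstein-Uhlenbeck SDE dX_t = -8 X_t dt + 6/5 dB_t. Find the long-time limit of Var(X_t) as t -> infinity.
lim Var(X_t) = 9/100

The OU SDE dX = -theta X dt + sigma dB admits the integrating factor exp(theta t): d(exp(theta t) X_t) = sigma exp(theta t) dB_t. Integrating from 0 to t gives X_t = x_0 * exp(-theta t) + sigma * int_0^t exp(-theta (t-s)) dB_s for any initial x_0. The Itô integral has variance (by the Itô isometry) sigma^2 * int_0^t exp(-2 theta (t - s)) ds = sigma^2 * (1 - exp(-2 theta t)) / (2 theta), independent of x_0.
With theta = 8, sigma = 6/5:
  Var(X_t) = (6/5)^2 * (1 - exp(-2*8 t)) / (2 * 8) = 9/100 - 9*exp(-16*t)/100.
As t -> infinity, exp(-2*8 t) -> 0, so the stationary variance is sigma^2 / (2 theta) = 9/100.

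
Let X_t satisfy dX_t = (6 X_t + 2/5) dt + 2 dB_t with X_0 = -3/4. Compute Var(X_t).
Var(X_t) = exp(12*t)/3 - 1/3

The variance V(t) = Var(X_t) satisfies V'(t) = 2 a V(t) + c^2 with V(0) = 0 (drift coefficient is linear in X, diffusion is constant). With a = 6, c = 2, the solution is
  V(t) = (c^2 / (2 a)) * (exp(2 a t) - 1)
       = (2^2 / (2*6)) * (exp(12 t) - 1)
       = exp(12*t)/3 - 1/3.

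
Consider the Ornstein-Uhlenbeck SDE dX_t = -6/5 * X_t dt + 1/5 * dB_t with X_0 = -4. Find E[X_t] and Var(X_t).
E[X_t] = -4*exp(-6*t/5); Var(X_t) = 1/60 - exp(-12*t/5)/60

The OU SDE dX = -theta X dt + sigma dB admits the integrating factor exp(theta t): d(exp(theta t) X_t) = sigma exp(theta t) dB_t. Integrating from 0 to t:
  X_t = x_0 * exp(-theta t) + sigma * int_0^t exp(-theta (t-s)) dB_s.
The Itô integral has mean 0 and (by the Itô isometry) variance sigma^2 * int_0^t exp(-2 theta (t - s)) ds = sigma^2 * (1 - exp(-2 theta t)) / (2 theta).
With theta = 6/5, sigma = 1/5, x_0 = -4:
  E[X_t] = -4 * exp(-6/5 t) = -4*exp(-6*t/5)
  Var(X_t) = (1/5)^2 * (1 - exp(-2*6/5 t)) / (2 * 6/5) = 1/60 - exp(-12*t/5)/60.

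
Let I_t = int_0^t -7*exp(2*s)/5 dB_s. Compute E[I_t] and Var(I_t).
E[I_t] = 0; Var(I_t) = 49*exp(4*t)/100 - 49/100

The Itô integral of a deterministic integrand f(s) has mean 0 because each increment f(s) * (B_{s+ds} - B_s) has mean 0. By the Itô isometry:
  Var( int_0^t f(s) dB_s ) = E[ (int_0^t f(s) dB_s)^2 ] = int_0^t f(s)^2 ds.
Here f(s) = -7*exp(2*s)/5, so f(s)^2 = 49*exp(4*s)/25. Integrate:
  int_0^t (49*exp(4*s)/25) ds = 49*exp(4*t)/100 - 49/100.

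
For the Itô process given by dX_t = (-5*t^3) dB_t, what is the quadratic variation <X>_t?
<X>_t = 25*t^7/7

For an Itô process dX_t = a(t) dt + b(t) dB_t, the quadratic variation is <X>_t = int_0^t b(s)^2 ds (the drift term does not contribute). Here b(s) = -5*s^3, so
  b(s)^2 = 25*s^6.
Integrating from 0 to t:
  <X>_t = int_0^t (25*s^6) ds = 25*t^7/7.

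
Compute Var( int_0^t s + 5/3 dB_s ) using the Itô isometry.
Var = t*(3*t^2 + 15*t + 25)/9

The Itô integral of a deterministic integrand f(s) has mean 0 because each increment f(s) * (B_{s+ds} - B_s) has mean 0. By the Itô isometry:
  Var( int_0^t f(s) dB_s ) = E[ (int_0^t f(s) dB_s)^2 ] = int_0^t f(s)^2 ds.
Here f(s) = s + 5/3, so f(s)^2 = (3*s + 5)^2/9. Integrate:
  int_0^t ((3*s + 5)^2/9) ds = t*(3*t^2 + 15*t + 25)/9.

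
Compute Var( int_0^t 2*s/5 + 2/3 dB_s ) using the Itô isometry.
Var = 4*t*(3*t^2 + 15*t + 25)/225

The Itô integral of a deterministic integrand f(s) has mean 0 because each increment f(s) * (B_{s+ds} - B_s) has mean 0. By the Itô isometry:
  Var( int_0^t f(s) dB_s ) = E[ (int_0^t f(s) dB_s)^2 ] = int_0^t f(s)^2 ds.
Here f(s) = 2*s/5 + 2/3, so f(s)^2 = 4*(3*s + 5)^2/225. Integrate:
  int_0^t (4*(3*s + 5)^2/225) ds = 4*t*(3*t^2 + 15*t + 25)/225.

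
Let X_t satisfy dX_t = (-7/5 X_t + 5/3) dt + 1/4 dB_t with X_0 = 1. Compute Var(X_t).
Var(X_t) = 5/224 - 5*exp(-14*t/5)/224

The variance V(t) = Var(X_t) satisfies V'(t) = 2 a V(t) + c^2 with V(0) = 0 (drift coefficient is linear in X, diffusion is constant). With a = -7/5, c = 1/4, the solution is
  V(t) = (c^2 / (2 a)) * (exp(2 a t) - 1)
       = ((1/4)^2 / (2*(-7/5))) * (exp((-14/5) t) - 1)
       = 5/224 - 5*exp(-14*t/5)/224.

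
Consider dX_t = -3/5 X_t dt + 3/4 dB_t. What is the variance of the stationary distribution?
lim Var(X_t) = 15/32

The OU SDE dX = -theta X dt + sigma dB admits the integrating factor exp(theta t): d(exp(theta t) X_t) = sigma exp(theta t) dB_t. Integrating from 0 to t gives X_t = x_0 * exp(-theta t) + sigma * int_0^t exp(-theta (t-s)) dB_s for any initial x_0. The Itô integral has variance (by the Itô isometry) sigma^2 * int_0^t exp(-2 theta (t - s)) ds = sigma^2 * (1 - exp(-2 theta t)) / (2 theta), independent of x_0.
With theta = 3/5, sigma = 3/4:
  Var(X_t) = (3/4)^2 * (1 - exp(-2*3/5 t)) / (2 * 3/5) = 15/32 - 15*exp(-6*t/5)/32.
As t -> infinity, exp(-2*3/5 t) -> 0, so the stationary variance is sigma^2 / (2 theta) = 15/32.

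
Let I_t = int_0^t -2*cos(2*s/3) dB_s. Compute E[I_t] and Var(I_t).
E[I_t] = 0; Var(I_t) = 2*t + 3*sin(4*t/3)/2

The Itô integral of a deterministic integrand f(s) has mean 0 because each increment f(s) * (B_{s+ds} - B_s) has mean 0. By the Itô isometry:
  Var( int_0^t f(s) dB_s ) = E[ (int_0^t f(s) dB_s)^2 ] = int_0^t f(s)^2 ds.
Here f(s) = -2*cos(2*s/3), so f(s)^2 = 4*cos(2*s/3)^2. Integrate:
  int_0^t (4*cos(2*s/3)^2) ds = 2*t + 3*sin(4*t/3)/2.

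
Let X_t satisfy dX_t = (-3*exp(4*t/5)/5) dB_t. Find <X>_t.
<X>_t = 9*exp(8*t/5)/40 - 9/40

For an Itô process dX_t = a(t) dt + b(t) dB_t, the quadratic variation is <X>_t = int_0^t b(s)^2 ds (the drift term does not contribute). Here b(s) = -3*exp(4*s/5)/5, so
  b(s)^2 = 9*exp(8*s/5)/25.
Integrating from 0 to t:
  <X>_t = int_0^t (9*exp(8*s/5)/25) ds = 9*exp(8*t/5)/40 - 9/40.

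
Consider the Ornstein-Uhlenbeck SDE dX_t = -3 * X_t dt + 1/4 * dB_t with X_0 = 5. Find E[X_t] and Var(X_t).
E[X_t] = 5*exp(-3*t); Var(X_t) = 1/96 - exp(-6*t)/96

The OU SDE dX = -theta X dt + sigma dB admits the integrating factor exp(theta t): d(exp(theta t) X_t) = sigma exp(theta t) dB_t. Integrating from 0 to t:
  X_t = x_0 * exp(-theta t) + sigma * int_0^t exp(-theta (t-s)) dB_s.
The Itô integral has mean 0 and (by the Itô isometry) variance sigma^2 * int_0^t exp(-2 theta (t - s)) ds = sigma^2 * (1 - exp(-2 theta t)) / (2 theta).
With theta = 3, sigma = 1/4, x_0 = 5:
  E[X_t] = 5 * exp(-3 t) = 5*exp(-3*t)
  Var(X_t) = (1/4)^2 * (1 - exp(-2*3 t)) / (2 * 3) = 1/96 - exp(-6*t)/96.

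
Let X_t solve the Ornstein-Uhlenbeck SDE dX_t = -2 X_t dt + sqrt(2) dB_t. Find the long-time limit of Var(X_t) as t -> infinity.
lim Var(X_t) = 1/2

The OU SDE dX = -theta X dt + sigma dB admits the integrating factor exp(theta t): d(exp(theta t) X_t) = sigma exp(theta t) dB_t. Integrating from 0 to t gives X_t = x_0 * exp(-theta t) + sigma * int_0^t exp(-theta (t-s)) dB_s for any initial x_0. The Itô integral has variance (by the Itô isometry) sigma^2 * int_0^t exp(-2 theta (t - s)) ds = sigma^2 * (1 - exp(-2 theta t)) / (2 theta), independent of x_0.
With theta = 2, sigma = sqrt(2):
  Var(X_t) = (sqrt(2))^2 * (1 - exp(-2*2 t)) / (2 * 2) = 1/2 - exp(-4*t)/2.
As t -> infinity, exp(-2*2 t) -> 0, so the stationary variance is sigma^2 / (2 theta) = 1/2.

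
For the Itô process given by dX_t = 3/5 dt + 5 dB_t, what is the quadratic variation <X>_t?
<X>_t = 25*t

For an Itô process dX_t = a(t) dt + b(t) dB_t, the quadratic variation is <X>_t = int_0^t b(s)^2 ds (the drift term does not contribute). Here b(s) = 5, so
  b(s)^2 = 25.
Integrating from 0 to t:
  <X>_t = int_0^t (25) ds = 25*t.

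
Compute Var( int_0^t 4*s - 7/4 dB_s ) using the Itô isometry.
Var = t*(256*t^2 - 336*t + 147)/48

The Itô integral of a deterministic integrand f(s) has mean 0 because each increment f(s) * (B_{s+ds} - B_s) has mean 0. By the Itô isometry:
  Var( int_0^t f(s) dB_s ) = E[ (int_0^t f(s) dB_s)^2 ] = int_0^t f(s)^2 ds.
Here f(s) = 4*s - 7/4, so f(s)^2 = (16*s - 7)^2/16. Integrate:
  int_0^t ((16*s - 7)^2/16) ds = t*(256*t^2 - 336*t + 147)/48.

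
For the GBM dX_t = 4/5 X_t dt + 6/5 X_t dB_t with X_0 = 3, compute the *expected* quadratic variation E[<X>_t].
E[<X>_t] = 81*exp(76*t/25)/19 - 81/19

<X>_t = int_0^t ((6/5) * X_s)^2 ds. Taking expectation inside the integral: E[<X>_t] = (6/5)^2 * int_0^t E[X_s^2] ds. For GBM, E[X_s^2] = x_0^2 * exp((2 mu + sigma^2) s). Integrating:
  E[<X>_t] = (6/5)^2 * 3^2 * (exp((2*(4/5) + (6/5)^2) t) - 1) / (2*(4/5) + (6/5)^2)
           = (6/5)^2 * 3^2 * (exp((76/25) t) - 1) / (76/25) = 81*exp(76*t/25)/19 - 81/19.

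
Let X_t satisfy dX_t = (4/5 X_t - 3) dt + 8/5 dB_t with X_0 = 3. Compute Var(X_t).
Var(X_t) = 8*exp(8*t/5)/5 - 8/5

The variance V(t) = Var(X_t) satisfies V'(t) = 2 a V(t) + c^2 with V(0) = 0 (drift coefficient is linear in X, diffusion is constant). With a = 4/5, c = 8/5, the solution is
  V(t) = (c^2 / (2 a)) * (exp(2 a t) - 1)
       = ((8/5)^2 / (2*(4/5))) * (exp((8/5) t) - 1)
       = 8*exp(8*t/5)/5 - 8/5.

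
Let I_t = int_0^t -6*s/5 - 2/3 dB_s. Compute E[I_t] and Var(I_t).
E[I_t] = 0; Var(I_t) = 4*t*(27*t^2 + 45*t + 25)/225

The Itô integral of a deterministic integrand f(s) has mean 0 because each increment f(s) * (B_{s+ds} - B_s) has mean 0. By the Itô isometry:
  Var( int_0^t f(s) dB_s ) = E[ (int_0^t f(s) dB_s)^2 ] = int_0^t f(s)^2 ds.
Here f(s) = -6*s/5 - 2/3, so f(s)^2 = 4*(9*s + 5)^2/225. Integrate:
  int_0^t (4*(9*s + 5)^2/225) ds = 4*t*(27*t^2 + 45*t + 25)/225.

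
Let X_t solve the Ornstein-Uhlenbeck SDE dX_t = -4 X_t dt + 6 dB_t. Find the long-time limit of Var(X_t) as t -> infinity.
lim Var(X_t) = 9/2

The OU SDE dX = -theta X dt + sigma dB admits the integrating factor exp(theta t): d(exp(theta t) X_t) = sigma exp(theta t) dB_t. Integrating from 0 to t gives X_t = x_0 * exp(-theta t) + sigma * int_0^t exp(-theta (t-s)) dB_s for any initial x_0. The Itô integral has variance (by the Itô isometry) sigma^2 * int_0^t exp(-2 theta (t - s)) ds = sigma^2 * (1 - exp(-2 theta t)) / (2 theta), independent of x_0.
With theta = 4, sigma = 6:
  Var(X_t) = (6)^2 * (1 - exp(-2*4 t)) / (2 * 4) = 9/2 - 9*exp(-8*t)/2.
As t -> infinity, exp(-2*4 t) -> 0, so the stationary variance is sigma^2 / (2 theta) = 9/2.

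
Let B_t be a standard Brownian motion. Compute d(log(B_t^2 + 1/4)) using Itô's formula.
d(log(B_t^2 + 1/4)) = (4*(1 - 4*B_t^2)/(4*B_t^2 + 1)^2) dt + (8*B_t/(4*B_t^2 + 1)) dB_t

Itô's formula for f(B_t) gives d f(B_t) = f'(B_t) dB_t + (1/2) f''(B_t) dt. Compute derivatives of f(x) = log(x^2 + 1/4):
  f'(x)  = 8*x/(4*x^2 + 1)
  f''(x) = 8*(1 - 4*x^2)/(4*x^2 + 1)^2
Substitute x = B_t and multiply the f'' term by 1/2:
  drift     = (1/2) * (8*(1 - 4*x^2)/(4*x^2 + 1)^2) evaluated at B_t = 4*(1 - 4*B_t^2)/(4*B_t^2 + 1)^2
  diffusion = (8*x/(4*x^2 + 1)) evaluated at B_t = 8*B_t/(4*B_t^2 + 1)
Therefore d(log(B_t^2 + 1/4)) = (4*(1 - 4*B_t^2)/(4*B_t^2 + 1)^2) dt + (8*B_t/(4*B_t^2 + 1)) dB_t.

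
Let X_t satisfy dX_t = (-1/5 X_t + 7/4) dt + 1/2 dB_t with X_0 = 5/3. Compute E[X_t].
E[X_t] = 35/4 - 85*exp(-t/5)/12

Taking expectations and using E[dB_t] = 0, the mean m(t) = E[X_t] satisfies the ODE m'(t) = a m(t) + b with m(0) = x_0. With a = -1/5, b = 7/4, x_0 = 5/3, the solution is
  m(t) = x_0 * exp(a t) + (b/a) * (exp(a t) - 1)
       = (5/3) * exp((-1/5) t) + ((7/4)/(-1/5)) * (exp((-1/5) t) - 1)
       = 35/4 - 85*exp(-t/5)/12.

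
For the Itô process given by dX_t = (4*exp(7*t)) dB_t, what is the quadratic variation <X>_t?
<X>_t = 8*exp(14*t)/7 - 8/7

For an Itô process dX_t = a(t) dt + b(t) dB_t, the quadratic variation is <X>_t = int_0^t b(s)^2 ds (the drift term does not contribute). Here b(s) = 4*exp(7*s), so
  b(s)^2 = 16*exp(14*s).
Integrating from 0 to t:
  <X>_t = int_0^t (16*exp(14*s)) ds = 8*exp(14*t)/7 - 8/7.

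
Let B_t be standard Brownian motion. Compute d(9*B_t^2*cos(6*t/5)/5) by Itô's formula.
d(9*B_t^2*cos(6*t/5)/5) = (-54*B_t^2*sin(6*t/5)/25 + 9*cos(6*t/5)/5) dt + (18*B_t*cos(6*t/5)/5) dB_t

Itô's formula for f(t, x): d f(t, B_t) = (f_t + (1/2) f_xx) dt + f_x dB_t. Compute partials of f(t, x) = 9*x^2*cos(6*t/5)/5:
  f_t(t,x)  = -54*x^2*sin(6*t/5)/25
  f_x(t,x)  = 18*x*cos(6*t/5)/5
  f_xx(t,x) = 18*cos(6*t/5)/5
Assemble drift = f_t + (1/2) f_xx = -54*x^2*sin(6*t/5)/25 + 9*cos(6*t/5)/5 and diffusion = f_x = 18*x*cos(6*t/5)/5. Substituting x = B_t:
  d(9*B_t^2*cos(6*t/5)/5) = (-54*B_t^2*sin(6*t/5)/25 + 9*cos(6*t/5)/5) dt + (18*B_t*cos(6*t/5)/5) dB_t.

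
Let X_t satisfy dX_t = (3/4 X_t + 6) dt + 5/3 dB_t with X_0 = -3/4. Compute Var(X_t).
Var(X_t) = 50*exp(3*t/2)/27 - 50/27

The variance V(t) = Var(X_t) satisfies V'(t) = 2 a V(t) + c^2 with V(0) = 0 (drift coefficient is linear in X, diffusion is constant). With a = 3/4, c = 5/3, the solution is
  V(t) = (c^2 / (2 a)) * (exp(2 a t) - 1)
       = ((5/3)^2 / (2*(3/4))) * (exp((3/2) t) - 1)
       = 50*exp(3*t/2)/27 - 50/27.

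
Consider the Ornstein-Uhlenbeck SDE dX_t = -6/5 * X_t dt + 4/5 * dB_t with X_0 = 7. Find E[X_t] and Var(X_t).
E[X_t] = 7*exp(-6*t/5); Var(X_t) = 4/15 - 4*exp(-12*t/5)/15

The OU SDE dX = -theta X dt + sigma dB admits the integrating factor exp(theta t): d(exp(theta t) X_t) = sigma exp(theta t) dB_t. Integrating from 0 to t:
  X_t = x_0 * exp(-theta t) + sigma * int_0^t exp(-theta (t-s)) dB_s.
The Itô integral has mean 0 and (by the Itô isometry) variance sigma^2 * int_0^t exp(-2 theta (t - s)) ds = sigma^2 * (1 - exp(-2 theta t)) / (2 theta).
With theta = 6/5, sigma = 4/5, x_0 = 7:
  E[X_t] = 7 * exp(-6/5 t) = 7*exp(-6*t/5)
  Var(X_t) = (4/5)^2 * (1 - exp(-2*6/5 t)) / (2 * 6/5) = 4/15 - 4*exp(-12*t/5)/15.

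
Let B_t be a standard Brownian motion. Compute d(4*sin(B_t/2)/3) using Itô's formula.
d(4*sin(B_t/2)/3) = (-sin(B_t/2)/6) dt + (2*cos(B_t/2)/3) dB_t

Itô's formula for f(B_t) gives d f(B_t) = f'(B_t) dB_t + (1/2) f''(B_t) dt. Compute derivatives of f(x) = 4*sin(x/2)/3:
  f'(x)  = 2*cos(x/2)/3
  f''(x) = -sin(x/2)/3
Substitute x = B_t and multiply the f'' term by 1/2:
  drift     = (1/2) * (-sin(x/2)/3) evaluated at B_t = -sin(B_t/2)/6
  diffusion = (2*cos(x/2)/3) evaluated at B_t = 2*cos(B_t/2)/3
Therefore d(4*sin(B_t/2)/3) = (-sin(B_t/2)/6) dt + (2*cos(B_t/2)/3) dB_t.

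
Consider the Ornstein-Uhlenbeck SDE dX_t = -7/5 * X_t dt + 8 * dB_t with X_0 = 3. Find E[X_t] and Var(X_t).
E[X_t] = 3*exp(-7*t/5); Var(X_t) = 160/7 - 160*exp(-14*t/5)/7

The OU SDE dX = -theta X dt + sigma dB admits the integrating factor exp(theta t): d(exp(theta t) X_t) = sigma exp(theta t) dB_t. Integrating from 0 to t:
  X_t = x_0 * exp(-theta t) + sigma * int_0^t exp(-theta (t-s)) dB_s.
The Itô integral has mean 0 and (by the Itô isometry) variance sigma^2 * int_0^t exp(-2 theta (t - s)) ds = sigma^2 * (1 - exp(-2 theta t)) / (2 theta).
With theta = 7/5, sigma = 8, x_0 = 3:
  E[X_t] = 3 * exp(-7/5 t) = 3*exp(-7*t/5)
  Var(X_t) = (8)^2 * (1 - exp(-2*7/5 t)) / (2 * 7/5) = 160/7 - 160*exp(-14*t/5)/7.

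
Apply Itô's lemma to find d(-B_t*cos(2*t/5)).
d(-B_t*cos(2*t/5)) = (2*B_t*sin(2*t/5)/5) dt + (-cos(2*t/5)) dB_t

Itô's formula for f(t, x): d f(t, B_t) = (f_t + (1/2) f_xx) dt + f_x dB_t. Compute partials of f(t, x) = -x*cos(2*t/5):
  f_t(t,x)  = 2*x*sin(2*t/5)/5
  f_x(t,x)  = -cos(2*t/5)
  f_xx(t,x) = 0
Assemble drift = f_t + (1/2) f_xx = 2*x*sin(2*t/5)/5 and diffusion = f_x = -cos(2*t/5). Substituting x = B_t:
  d(-B_t*cos(2*t/5)) = (2*B_t*sin(2*t/5)/5) dt + (-cos(2*t/5)) dB_t.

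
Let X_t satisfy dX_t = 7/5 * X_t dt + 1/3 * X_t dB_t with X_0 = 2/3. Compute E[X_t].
E[X_t] = 2*exp(7*t/5)/3

For GBM dX = mu X dt + sigma X dB with X_0 = x_0, apply Itô to Y = log X: dY = (mu - sigma^2/2) dt + sigma dB, so Y_t = log(x_0) + (mu - sigma^2/2) t + sigma B_t and hence X_t = x_0 * exp((mu - sigma^2/2) t + sigma B_t).
With mu = 7/5, sigma = 1/3, x_0 = 2/3, this gives:
  X_t = 2/3 * exp((121/90) * t + (1/3) * B_t).
Since sigma*B_t ~ Normal(0, sigma^2 t), E[exp(sigma*B_t)] = exp(sigma^2 t / 2); so E[X_t] = x_0 * exp((mu - sigma^2/2) t) * exp(sigma^2 t / 2) = x_0 * exp(mu t) = 2*exp(7*t/5)/3.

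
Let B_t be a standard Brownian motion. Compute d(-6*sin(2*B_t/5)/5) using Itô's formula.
d(-6*sin(2*B_t/5)/5) = (12*sin(2*B_t/5)/125) dt + (-12*cos(2*B_t/5)/25) dB_t

Itô's formula for f(B_t) gives d f(B_t) = f'(B_t) dB_t + (1/2) f''(B_t) dt. Compute derivatives of f(x) = -6*sin(2*x/5)/5:
  f'(x)  = -12*cos(2*x/5)/25
  f''(x) = 24*sin(2*x/5)/125
Substitute x = B_t and multiply the f'' term by 1/2:
  drift     = (1/2) * (24*sin(2*x/5)/125) evaluated at B_t = 12*sin(2*B_t/5)/125
  diffusion = (-12*cos(2*x/5)/25) evaluated at B_t = -12*cos(2*B_t/5)/25
Therefore d(-6*sin(2*B_t/5)/5) = (12*sin(2*B_t/5)/125) dt + (-12*cos(2*B_t/5)/25) dB_t.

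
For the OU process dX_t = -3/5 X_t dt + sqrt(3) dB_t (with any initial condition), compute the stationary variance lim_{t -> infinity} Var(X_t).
lim Var(X_t) = 5/2

The OU SDE dX = -theta X dt + sigma dB admits the integrating factor exp(theta t): d(exp(theta t) X_t) = sigma exp(theta t) dB_t. Integrating from 0 to t gives X_t = x_0 * exp(-theta t) + sigma * int_0^t exp(-theta (t-s)) dB_s for any initial x_0. The Itô integral has variance (by the Itô isometry) sigma^2 * int_0^t exp(-2 theta (t - s)) ds = sigma^2 * (1 - exp(-2 theta t)) / (2 theta), independent of x_0.
With theta = 3/5, sigma = sqrt(3):
  Var(X_t) = (sqrt(3))^2 * (1 - exp(-2*3/5 t)) / (2 * 3/5) = 5/2 - 5*exp(-6*t/5)/2.
As t -> infinity, exp(-2*3/5 t) -> 0, so the stationary variance is sigma^2 / (2 theta) = 5/2.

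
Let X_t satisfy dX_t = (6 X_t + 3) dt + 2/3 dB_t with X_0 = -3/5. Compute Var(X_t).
Var(X_t) = exp(12*t)/27 - 1/27

The variance V(t) = Var(X_t) satisfies V'(t) = 2 a V(t) + c^2 with V(0) = 0 (drift coefficient is linear in X, diffusion is constant). With a = 6, c = 2/3, the solution is
  V(t) = (c^2 / (2 a)) * (exp(2 a t) - 1)
       = ((2/3)^2 / (2*6)) * (exp(12 t) - 1)
       = exp(12*t)/27 - 1/27.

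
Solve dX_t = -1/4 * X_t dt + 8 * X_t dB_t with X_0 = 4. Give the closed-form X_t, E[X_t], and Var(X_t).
X_t = 4 * exp((-129/4) t + (8) B_t); E[X_t] = 4*exp(-t/4); Var(X_t) = (16*exp(64*t) - 16)*exp(-t/2)

For GBM dX = mu X dt + sigma X dB with X_0 = x_0, apply Itô to Y = log X: dY = (mu - sigma^2/2) dt + sigma dB, so Y_t = log(x_0) + (mu - sigma^2/2) t + sigma B_t and hence X_t = x_0 * exp((mu - sigma^2/2) t + sigma B_t).
With mu = -1/4, sigma = 8, x_0 = 4, this gives:
  X_t = 4 * exp((-129/4) * t + (8) * B_t).
Since sigma*B_t ~ Normal(0, sigma^2 t), E[exp(sigma*B_t)] = exp(sigma^2 t / 2); so E[X_t] = x_0 * exp((mu - sigma^2/2) t) * exp(sigma^2 t / 2) = x_0 * exp(mu t) = 4*exp(-t/4).
Var(X_t) = E[X_t^2] - (E[X_t])^2 = x_0^2 * exp(2 mu t) * (exp(sigma^2 t) - 1) = (16*exp(64*t) - 16)*exp(-t/2).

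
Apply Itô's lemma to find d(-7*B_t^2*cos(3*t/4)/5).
d(-7*B_t^2*cos(3*t/4)/5) = (21*B_t^2*sin(3*t/4)/20 - 7*cos(3*t/4)/5) dt + (-14*B_t*cos(3*t/4)/5) dB_t

Itô's formula for f(t, x): d f(t, B_t) = (f_t + (1/2) f_xx) dt + f_x dB_t. Compute partials of f(t, x) = -7*x^2*cos(3*t/4)/5:
  f_t(t,x)  = 21*x^2*sin(3*t/4)/20
  f_x(t,x)  = -14*x*cos(3*t/4)/5
  f_xx(t,x) = -14*cos(3*t/4)/5
Assemble drift = f_t + (1/2) f_xx = 21*x^2*sin(3*t/4)/20 - 7*cos(3*t/4)/5 and diffusion = f_x = -14*x*cos(3*t/4)/5. Substituting x = B_t:
  d(-7*B_t^2*cos(3*t/4)/5) = (21*B_t^2*sin(3*t/4)/20 - 7*cos(3*t/4)/5) dt + (-14*B_t*cos(3*t/4)/5) dB_t.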